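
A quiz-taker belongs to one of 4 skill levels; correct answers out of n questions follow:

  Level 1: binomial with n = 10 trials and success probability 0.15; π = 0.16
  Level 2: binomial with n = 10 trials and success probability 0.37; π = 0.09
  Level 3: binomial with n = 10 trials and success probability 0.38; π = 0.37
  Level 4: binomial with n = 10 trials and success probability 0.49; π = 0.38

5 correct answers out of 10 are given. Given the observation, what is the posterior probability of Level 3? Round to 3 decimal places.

The responsibility of component k is P(Z=k) f_k(x) divided by Σ_j P(Z=j) f_j(x).
Binomial probabilities:
  f_1 = C(10,5)·0.15^5·0.85^5 = 252·7.59375e-05·0.443705 = 0.00849086
  f_2 = C(10,5)·0.37^5·0.63^5 = 252·0.0069344·0.0992437 = 0.173425
  f_3 = C(10,5)·0.38^5·0.62^5 = 252·0.00792352·0.0916133 = 0.182927
  f_4 = C(10,5)·0.49^5·0.51^5 = 252·0.0282475·0.0345025 = 0.245602
Prior × likelihood for each component:
  P(Z=1)·f_1 = 0.16 × 0.00849086 = 0.00135854
  P(Z=2)·f_2 = 0.09 × 0.173425 = 0.0156083
  P(Z=3)·f_3 = 0.37 × 0.182927 = 0.0676829
  P(Z=4)·f_4 = 0.38 × 0.245602 = 0.0933287
Normaliser: 0.00135854 + 0.0156083 + 0.0676829 + 0.0933287 = 0.177978
P(Level 3 | the observation) ≈ 0.380

0.380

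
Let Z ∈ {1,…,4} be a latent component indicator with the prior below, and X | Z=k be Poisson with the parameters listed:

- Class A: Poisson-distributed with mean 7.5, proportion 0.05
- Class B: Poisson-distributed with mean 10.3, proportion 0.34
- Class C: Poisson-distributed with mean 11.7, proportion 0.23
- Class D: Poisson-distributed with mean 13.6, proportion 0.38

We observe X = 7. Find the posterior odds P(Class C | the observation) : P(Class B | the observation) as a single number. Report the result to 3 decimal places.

0.407

Since P(k|x) ∝ w_k f_k(x), the posterior odds are w_i f_i(x) / (w_j f_j(x)).
Poisson probabilities:
  f_A = 0.146484
  f_B = 0.0820724
  f_C = 0.0493884
  f_D = 0.0211805
Odds = (0.23/0.34) × (0.0493884/0.0820724) = 0.676471 × 0.601767 ≈ 0.407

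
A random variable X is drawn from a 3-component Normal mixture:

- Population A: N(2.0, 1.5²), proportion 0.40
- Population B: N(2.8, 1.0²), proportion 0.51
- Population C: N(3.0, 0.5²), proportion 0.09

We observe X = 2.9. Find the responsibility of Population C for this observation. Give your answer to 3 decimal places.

The responsibility of component k is π_k f_k(x) divided by Σ_j π_j f_j(x).
Evaluate each component's likelihood at the observed value:
  L_A = (1/(1.5·√(2π)))·exp(−(2.9−2.0)²/(2·1.5²)) = 0.265962·exp(-0.18000) = 0.22215
  L_B = (1/(1.0·√(2π)))·exp(−(2.9−2.8)²/(2·1.0²)) = 0.398942·exp(-0.00500) = 0.396953
  L_C = (1/(0.5·√(2π)))·exp(−(2.9−3.0)²/(2·0.5²)) = 0.797885·exp(-0.02000) = 0.782085
Unnormalised posteriors:
  π_A·L_A = 0.40 × 0.22215 = 0.0888599
  π_B·L_B = 0.51 × 0.396953 = 0.202446
  π_C·L_C = 0.09 × 0.782085 = 0.0703877
Sum: 0.0888599 + 0.202446 + 0.0703877 = 0.361693
P(Population C | 2.9) ≈ 0.195

0.195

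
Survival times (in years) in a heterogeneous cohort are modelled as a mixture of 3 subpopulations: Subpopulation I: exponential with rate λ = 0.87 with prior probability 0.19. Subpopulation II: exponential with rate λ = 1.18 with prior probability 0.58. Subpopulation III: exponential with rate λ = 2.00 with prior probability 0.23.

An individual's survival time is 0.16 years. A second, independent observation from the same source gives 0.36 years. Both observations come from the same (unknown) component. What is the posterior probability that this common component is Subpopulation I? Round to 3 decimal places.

0.107

Apply Bayes' rule: the posterior for each component is proportional to its prior times its likelihood at x.
Since both observations come from the same component, the likelihood for component k is f_k(x₁)·f_k(x₂).
  p_I = [0.756947] × [0.63606] = 0.481464
  p_II = [0.976983] × [0.771603] = 0.753843
  p_III = [1.4523] × [0.973505] = 1.41382
Unnormalised posteriors:
  π_I·p_I = 0.19 × 0.481464 = 0.0914781
  π_II·p_II = 0.58 × 0.753843 = 0.437229
  π_III·p_III = 0.23 × 1.41382 = 0.325178
Evidence: 0.0914781 + 0.437229 + 0.325178 = 0.853885
So the posterior for Subpopulation I is 0.0914781 / 0.853885 ≈ 0.107.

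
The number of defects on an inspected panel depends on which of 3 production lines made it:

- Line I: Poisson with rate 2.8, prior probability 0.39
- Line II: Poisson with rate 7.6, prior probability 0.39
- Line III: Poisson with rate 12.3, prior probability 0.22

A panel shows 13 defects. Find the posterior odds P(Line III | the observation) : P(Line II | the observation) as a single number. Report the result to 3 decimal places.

2.681

Only the two components matter; the odds are (w_i f_i(x)) / (w_j f_j(x)).
Evaluate each component's likelihood at the observed value:
  p_I = 6.34965e-06
  p_II = 0.0226808
  p_III = 0.107811
0.0237185 / 0.00884551 ≈ 2.681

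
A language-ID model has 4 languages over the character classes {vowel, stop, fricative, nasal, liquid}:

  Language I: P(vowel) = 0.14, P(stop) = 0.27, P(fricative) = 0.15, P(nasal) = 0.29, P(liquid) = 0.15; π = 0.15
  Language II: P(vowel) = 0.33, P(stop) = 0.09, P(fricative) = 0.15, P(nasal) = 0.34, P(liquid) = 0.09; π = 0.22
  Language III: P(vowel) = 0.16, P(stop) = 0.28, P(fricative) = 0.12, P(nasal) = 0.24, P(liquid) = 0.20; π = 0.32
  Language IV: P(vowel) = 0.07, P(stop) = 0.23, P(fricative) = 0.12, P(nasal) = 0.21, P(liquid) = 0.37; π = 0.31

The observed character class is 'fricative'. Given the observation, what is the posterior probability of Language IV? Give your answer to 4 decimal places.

P(component k | x) = π_k·f_k(x) / marginal(x), where marginal(x) = Σ_j π_j·f_j(x).
Component likelihoods at x = 'fricative':
  L_I = 0.15
  L_II = 0.15
  L_III = 0.12
  L_IV = 0.12
Prior × likelihood for each component:
  π_I·L_I = 0.15 × 0.15 = 0.0225
  π_II·L_II = 0.22 × 0.15 = 0.033
  π_III·L_III = 0.32 × 0.12 = 0.0384
  π_IV·L_IV = 0.31 × 0.12 = 0.0372
Sum: 0.0225 + 0.033 + 0.0384 + 0.0372 = 0.1311
So the posterior for Language IV is 0.0372 / 0.1311 ≈ 0.2838.

0.2838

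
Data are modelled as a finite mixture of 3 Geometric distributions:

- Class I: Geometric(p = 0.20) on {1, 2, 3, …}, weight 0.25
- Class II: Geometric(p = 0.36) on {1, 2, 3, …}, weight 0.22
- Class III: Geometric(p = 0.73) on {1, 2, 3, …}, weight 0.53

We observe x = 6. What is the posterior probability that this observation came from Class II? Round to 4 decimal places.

The responsibility of component k is P(Z=k) f_k(x) divided by Σ_j P(Z=j) f_j(x).
Component likelihoods at x = 6:
  p_I = 0.20·(1−0.20)^5 = 0.20·0.32768 = 0.065536
  p_II = 0.36·(1−0.36)^5 = 0.36·0.107374 = 0.0386547
  p_III = 0.73·(1−0.73)^5 = 0.73·0.00143489 = 0.00104747
Weight by the priors:
  P(Z=I)·p_I = 0.25 × 0.065536 = 0.016384
  P(Z=II)·p_II = 0.22 × 0.0386547 = 0.00850404
  P(Z=III)·p_III = 0.53 × 0.00104747 = 0.000555159
Sum: 0.016384 + 0.00850404 + 0.000555159 = 0.0254432
Responsibility of Class II: 0.00850404 / 0.0254432 ≈ 0.3342

0.3342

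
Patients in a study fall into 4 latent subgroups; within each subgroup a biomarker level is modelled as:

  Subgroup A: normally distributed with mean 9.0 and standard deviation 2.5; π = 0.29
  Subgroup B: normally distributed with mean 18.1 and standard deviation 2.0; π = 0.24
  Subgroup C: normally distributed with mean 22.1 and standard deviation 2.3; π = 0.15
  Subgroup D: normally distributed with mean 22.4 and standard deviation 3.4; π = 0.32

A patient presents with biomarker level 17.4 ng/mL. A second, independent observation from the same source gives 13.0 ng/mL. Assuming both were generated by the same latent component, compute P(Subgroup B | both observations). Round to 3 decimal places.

Posterior ∝ prior × likelihood, so P(k | x) ∝ P(Z=k) f_k(x); normalise over all components.
Since both observations come from the same component, the likelihood for component k is f_k(x₁)·f_k(x₂).
  p_A = [0.000564241] × [0.0443683] = 2.50344e-05
  p_B = [0.18762] × [0.00772467] = 0.0014493
  p_C = [0.021499] × [6.91744e-05] = 1.48718e-06
  p_D = [0.0397944] × [0.00256829] = 0.000102204
Prior × likelihood for each component:
  P(Z=A)·p_A = 0.29 × 2.50344e-05 = 7.25998e-06
  P(Z=B)·p_B = 0.24 × 0.0014493 = 0.000347833
  P(Z=C)·p_C = 0.15 × 1.48718e-06 = 2.23077e-07
  P(Z=D)·p_D = 0.32 × 0.000102204 = 3.27052e-05
Evidence: 7.25998e-06 + 0.000347833 + 2.23077e-07 + 3.27052e-05 = 0.000388021
P(Subgroup B | x) = 0.000347833 / 0.000388021 ≈ 0.896

0.896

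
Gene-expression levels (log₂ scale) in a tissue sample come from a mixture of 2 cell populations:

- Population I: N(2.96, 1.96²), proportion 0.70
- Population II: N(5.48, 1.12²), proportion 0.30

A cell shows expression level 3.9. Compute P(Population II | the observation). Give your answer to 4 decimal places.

0.2373

By Bayes' theorem, P(k | x) = w_k f_k(x) / Σ_j w_j f_j(x).
Component likelihoods at x = 3.9:
  f_I = (1/(1.96·√(2π)))·exp(−(3.9−2.96)²/(2·1.96²)) = 0.203542·exp(-0.11500) = 0.18143
  f_II = (1/(1.12·√(2π)))·exp(−(3.9−5.48)²/(2·1.12²)) = 0.356198·exp(-0.99506) = 0.131687
Weight by the priors:
  w_I·f_I = 0.70 × 0.18143 = 0.127001
  w_II·f_II = 0.30 × 0.131687 = 0.0395062
Normaliser: 0.127001 + 0.0395062 = 0.166507
P(Population II | x) = 0.0395062 / 0.166507 ≈ 0.2373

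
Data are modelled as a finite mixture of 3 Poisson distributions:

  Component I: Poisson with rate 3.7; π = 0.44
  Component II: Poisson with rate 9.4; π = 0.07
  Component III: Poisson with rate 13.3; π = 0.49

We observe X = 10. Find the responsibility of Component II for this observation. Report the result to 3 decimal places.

By Bayes' theorem, P(k | x) = P(Z=k) f_k(x) / Σ_j P(Z=j) f_j(x).
Poisson probabilities:
  L_I = e^(−3.7)·3.7^10/10! = 0.00327616
  L_II = e^(−9.4)·9.4^10/10! = 0.122786
  L_III = e^(−13.3)·13.3^10/10! = 0.0799166
Weight by the priors:
  P(Z=I)·L_I = 0.44 × 0.00327616 = 0.00144151
  P(Z=II)·L_II = 0.07 × 0.122786 = 0.00859499
  P(Z=III)·L_III = 0.49 × 0.0799166 = 0.0391591
Denominator: 0.00144151 + 0.00859499 + 0.0391591 = 0.0491956
Responsibility of Component II: 0.00859499 / 0.0491956 ≈ 0.175

0.175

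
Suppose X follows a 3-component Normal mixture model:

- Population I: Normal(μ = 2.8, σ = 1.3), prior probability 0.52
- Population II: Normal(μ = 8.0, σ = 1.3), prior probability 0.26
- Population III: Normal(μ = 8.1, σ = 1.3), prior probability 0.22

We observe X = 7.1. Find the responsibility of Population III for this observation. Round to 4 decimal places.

0.4418

The responsibility of component k is π_k f_k(x) divided by Σ_j π_j f_j(x).
Component likelihoods at x = 7.1:
  L_I = (1/(1.3·√(2π)))·exp(−(7.1−2.8)²/(2·1.3²)) = 0.306879·exp(-5.47041) = 0.0012918
  L_II = (1/(1.3·√(2π)))·exp(−(7.1−8.0)²/(2·1.3²)) = 0.306879·exp(-0.23964) = 0.241485
  L_III = (1/(1.3·√(2π)))·exp(−(7.1−8.1)²/(2·1.3²)) = 0.306879·exp(-0.29586) = 0.228285
Unnormalised posteriors:
  π_I·L_I = 0.52 × 0.0012918 = 0.000671737
  π_II·L_II = 0.26 × 0.241485 = 0.0627861
  π_III·L_III = 0.22 × 0.228285 = 0.0502227
Sum: 0.000671737 + 0.0627861 + 0.0502227 = 0.113681
P(Population III | the observation) = 0.0502227 / 0.113681 ≈ 0.4418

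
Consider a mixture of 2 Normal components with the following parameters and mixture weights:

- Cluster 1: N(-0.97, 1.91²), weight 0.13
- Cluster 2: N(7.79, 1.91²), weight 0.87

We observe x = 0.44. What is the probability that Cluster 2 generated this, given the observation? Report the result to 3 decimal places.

0.005

The responsibility of component k is P(Z=k) f_k(x) divided by Σ_j P(Z=j) f_j(x).
Evaluate each component's likelihood at the observed value:
  p_1 = 0.159052
  p_2 = 0.000127138
Prior × likelihood for each component:
  P(Z=1)·p_1 = 0.13 × 0.159052 = 0.0206767
  P(Z=2)·p_2 = 0.87 × 0.000127138 = 0.00011061
Evidence: 0.0206767 + 0.00011061 = 0.0207873
P(Cluster 2 | the observation) = 0.00011061 / 0.0207873 ≈ 0.005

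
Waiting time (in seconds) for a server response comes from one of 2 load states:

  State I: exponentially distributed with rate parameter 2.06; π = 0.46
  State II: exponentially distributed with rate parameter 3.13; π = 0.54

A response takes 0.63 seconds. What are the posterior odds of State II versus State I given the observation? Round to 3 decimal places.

0.909

The posterior odds equal the prior odds times the likelihood ratio: (w_i/w_j)·(f_i(x)/f_j(x)).
Component likelihoods at x = 0.63 seconds:
  f_I = 2.06·e^(−2.06·0.63) = 2.06·e^(−1.2978) = 0.562652
  f_II = 3.13·e^(−3.13·0.63) = 3.13·e^(−1.9719) = 0.435671
Odds = (0.54/0.46) × (0.435671/0.562652) = 1.17391 × 0.774318 ≈ 0.909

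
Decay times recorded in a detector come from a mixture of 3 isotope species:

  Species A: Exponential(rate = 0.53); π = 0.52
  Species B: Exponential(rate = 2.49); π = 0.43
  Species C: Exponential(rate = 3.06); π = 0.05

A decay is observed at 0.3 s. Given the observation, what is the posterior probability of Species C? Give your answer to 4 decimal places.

0.0760

By Bayes' theorem, P(k | x) = P(Z=k) f_k(x) / Σ_j P(Z=j) f_j(x).
Component likelihoods at x = 0.3 s:
  f_A = 0.53·e^(−0.53·0.3) = 0.53·e^(−0.1590) = 0.452088
  f_B = 2.49·e^(−2.49·0.3) = 2.49·e^(−0.7470) = 1.17973
  f_C = 3.06·e^(−3.06·0.3) = 3.06·e^(−0.9180) = 1.22191
Prior × likelihood for each component:
  P(Z=A)·f_A = 0.52 × 0.452088 = 0.235086
  P(Z=B)·f_B = 0.43 × 1.17973 = 0.507282
  P(Z=C)·f_C = 0.05 × 1.22191 = 0.0610955
Marginal: 0.235086 + 0.507282 + 0.0610955 = 0.803464
Responsibility of Species C: 0.0610955 / 0.803464 ≈ 0.0760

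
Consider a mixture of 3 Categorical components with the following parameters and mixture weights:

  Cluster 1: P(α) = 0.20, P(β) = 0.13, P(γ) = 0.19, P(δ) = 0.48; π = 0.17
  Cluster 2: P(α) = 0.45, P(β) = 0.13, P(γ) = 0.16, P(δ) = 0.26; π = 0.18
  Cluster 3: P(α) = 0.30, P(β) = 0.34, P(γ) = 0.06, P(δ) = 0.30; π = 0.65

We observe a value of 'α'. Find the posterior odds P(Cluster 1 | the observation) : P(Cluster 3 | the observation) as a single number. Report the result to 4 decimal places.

0.1744

The posterior odds equal the prior odds times the likelihood ratio: (w_i/w_j)·(f_i(x)/f_j(x)).
Categorical probabilities:
  f_1 = 0.2
  f_2 = 0.45
  f_3 = 0.3
Posterior odds = (w_1·f_1) / (w_3·f_3) = (0.17·0.2) / (0.65·0.3) = 0.034 / 0.195 ≈ 0.1744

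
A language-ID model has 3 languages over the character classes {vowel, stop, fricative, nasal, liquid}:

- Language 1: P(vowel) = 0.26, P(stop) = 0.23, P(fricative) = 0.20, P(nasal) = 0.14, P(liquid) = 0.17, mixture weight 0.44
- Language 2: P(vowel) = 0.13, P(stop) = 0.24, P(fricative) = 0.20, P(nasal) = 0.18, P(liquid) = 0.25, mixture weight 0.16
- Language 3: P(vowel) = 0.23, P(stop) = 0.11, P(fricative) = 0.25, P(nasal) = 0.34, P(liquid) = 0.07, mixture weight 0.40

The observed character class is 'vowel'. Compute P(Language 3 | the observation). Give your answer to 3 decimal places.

0.405

The responsibility of component k is π_k f_k(x) divided by Σ_j π_j f_j(x).
Evaluate each component's likelihood at the observed value:
  f_1 = P(vowel | comp) = 0.26
  f_2 = P(vowel | comp) = 0.13
  f_3 = P(vowel | comp) = 0.23
Multiply by the mixture weights:
  π_1·f_1 = 0.44 × 0.26 = 0.1144
  π_2·f_2 = 0.16 × 0.13 = 0.0208
  π_3·f_3 = 0.40 × 0.23 = 0.092
Sum: 0.1144 + 0.0208 + 0.092 = 0.2272
Responsibility of Language 3: 0.092 / 0.2272 ≈ 0.405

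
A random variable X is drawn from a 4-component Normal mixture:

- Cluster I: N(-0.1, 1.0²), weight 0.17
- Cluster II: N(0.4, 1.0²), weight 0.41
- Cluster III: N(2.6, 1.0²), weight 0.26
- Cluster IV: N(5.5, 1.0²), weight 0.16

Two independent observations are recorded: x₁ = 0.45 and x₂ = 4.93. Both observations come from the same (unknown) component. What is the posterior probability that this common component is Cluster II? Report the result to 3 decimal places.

0.008

Posterior ∝ prior × likelihood, so P(k | x) ∝ π_k f_k(x); normalise over all components.
Since both observations come from the same component, the likelihood for component k is f_k(x₁)·f_k(x₂).
  f_I = [0.342944] × [1.27906e-06] = 4.38644e-07
  f_II = [0.398444] × [1.3959e-05] = 5.56187e-06
  f_III = [0.03955] × [0.0264265] = 0.00104517
  f_IV = [1.15641e-06] × [0.339124] = 3.92167e-07
Prior × likelihood for each component:
  π_I·f_I = 0.17 × 4.38644e-07 = 7.45695e-08
  π_II·f_II = 0.41 × 5.56187e-06 = 2.28036e-06
  π_III·f_III = 0.26 × 0.00104517 = 0.000271744
  π_IV·f_IV = 0.16 × 3.92167e-07 = 6.27468e-08
Marginal: 7.45695e-08 + 2.28036e-06 + 0.000271744 + 6.27468e-08 = 0.000274162
Responsibility of Cluster II: 2.28036e-06 / 0.000274162 ≈ 0.008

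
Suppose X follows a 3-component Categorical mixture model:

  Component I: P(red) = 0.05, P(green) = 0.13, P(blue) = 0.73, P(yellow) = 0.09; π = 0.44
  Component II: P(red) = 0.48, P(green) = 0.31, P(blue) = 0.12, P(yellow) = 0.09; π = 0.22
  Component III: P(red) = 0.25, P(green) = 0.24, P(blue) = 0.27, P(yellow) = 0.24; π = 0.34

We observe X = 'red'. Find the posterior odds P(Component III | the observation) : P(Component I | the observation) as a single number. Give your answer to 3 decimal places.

3.864

Posterior odds = (P(Z=i) f_i(x)) / (P(Z=j) f_j(x)); the normalising sum cancels.
Categorical probabilities:
  f_I = 0.05
  f_II = 0.48
  f_III = 0.25
Posterior odds = (P(Z=III)·f_III) / (P(Z=I)·f_I) = (0.34·0.25) / (0.44·0.05) = 0.085 / 0.022 ≈ 3.864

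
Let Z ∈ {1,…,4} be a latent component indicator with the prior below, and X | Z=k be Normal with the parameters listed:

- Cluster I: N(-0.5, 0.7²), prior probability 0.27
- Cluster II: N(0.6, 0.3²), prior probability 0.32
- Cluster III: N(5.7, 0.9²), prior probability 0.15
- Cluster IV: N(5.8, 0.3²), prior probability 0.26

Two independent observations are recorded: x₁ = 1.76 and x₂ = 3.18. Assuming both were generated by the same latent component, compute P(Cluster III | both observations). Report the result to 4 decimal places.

0.9883

Posterior ∝ prior × likelihood, so P(k | x) ∝ P(Z=k) f_k(x); normalise over all components.
Since both observations come from the same component, the likelihood for component k is f_k(x₁)·f_k(x₂).
  f_I = [0.00310699] × [5.6806e-07] = 1.76496e-09
  f_II = [0.000753696] × [1.15765e-16] = 8.7252e-20
  f_III = [3.0553e-05] × [0.00879495] = 2.68712e-07
  f_IV = [5.54492e-40] × [3.64525e-17] = 2.02126e-56
Weight by the priors:
  P(Z=I)·f_I = 0.27 × 1.76496e-09 = 4.76538e-10
  P(Z=II)·f_II = 0.32 × 8.7252e-20 = 2.79206e-20
  P(Z=III)·f_III = 0.15 × 2.68712e-07 = 4.03068e-08
  P(Z=IV)·f_IV = 0.26 × 2.02126e-56 = 5.25528e-57
Normaliser: 4.76538e-10 + 2.79206e-20 + 4.03068e-08 + 5.25528e-57 = 4.07834e-08
P(Cluster III | x) = 4.03068e-08 / 4.07834e-08 ≈ 0.9883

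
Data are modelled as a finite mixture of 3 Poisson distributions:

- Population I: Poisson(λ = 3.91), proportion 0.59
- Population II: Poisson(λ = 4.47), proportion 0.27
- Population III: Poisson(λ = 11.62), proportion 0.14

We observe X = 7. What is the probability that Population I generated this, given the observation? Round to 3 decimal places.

0.531

P(component k | x) = π_k·f_k(x) / marginal(x), where marginal(x) = Σ_j π_j·f_j(x).
Evaluate each component's likelihood at the observed value:
  L_I = e^(−3.91)·3.91^7/7! = 0.055554
  L_II = e^(−4.47)·4.47^7/7! = 0.080989
  L_III = e^(−11.62)·11.62^7/7! = 0.050993
Unnormalised posteriors:
  π_I·L_I = 0.59 × 0.055554 = 0.0327769
  π_II·L_II = 0.27 × 0.080989 = 0.021867
  π_III·L_III = 0.14 × 0.050993 = 0.00713902
Normaliser: 0.0327769 + 0.021867 + 0.00713902 = 0.0617829
So the posterior for Population I is 0.0327769 / 0.0617829 ≈ 0.531.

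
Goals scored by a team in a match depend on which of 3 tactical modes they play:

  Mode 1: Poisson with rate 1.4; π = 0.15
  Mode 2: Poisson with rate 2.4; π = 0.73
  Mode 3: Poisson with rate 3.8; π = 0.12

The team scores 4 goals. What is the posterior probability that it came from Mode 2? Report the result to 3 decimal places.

0.758

P(component k | x) = w_k·f_k(x) / marginal(x), where marginal(x) = Σ_j w_j·f_j(x).
Poisson probabilities:
  L_1 = 0.039472
  L_2 = 0.125408
  L_3 = 0.194359
Multiply by the mixture weights:
  w_1·L_1 = 0.15 × 0.039472 = 0.00592079
  w_2·L_2 = 0.73 × 0.125408 = 0.0915482
  w_3·L_3 = 0.12 × 0.194359 = 0.0233231
Normaliser: 0.00592079 + 0.0915482 + 0.0233231 = 0.120792
So the posterior for Mode 2 is 0.0915482 / 0.120792 ≈ 0.758.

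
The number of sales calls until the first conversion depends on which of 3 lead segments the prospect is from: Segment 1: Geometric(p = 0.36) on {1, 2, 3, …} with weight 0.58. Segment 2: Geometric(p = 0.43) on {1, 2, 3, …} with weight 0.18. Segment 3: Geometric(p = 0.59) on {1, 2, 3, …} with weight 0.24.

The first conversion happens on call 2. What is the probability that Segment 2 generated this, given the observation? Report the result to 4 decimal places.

Posterior ∝ prior × likelihood, so P(k | x) ∝ w_k f_k(x); normalise over all components.
Evaluate each component's likelihood at the observed value:
  p_1 = 0.36·(1−0.36)^1 = 0.36·0.64 = 0.2304
  p_2 = 0.43·(1−0.43)^1 = 0.43·0.57 = 0.2451
  p_3 = 0.59·(1−0.59)^1 = 0.59·0.41 = 0.2419
Multiply by the mixture weights:
  w_1·p_1 = 0.58 × 0.2304 = 0.133632
  w_2·p_2 = 0.18 × 0.2451 = 0.044118
  w_3·p_3 = 0.24 × 0.2419 = 0.058056
Denominator: 0.133632 + 0.044118 + 0.058056 = 0.235806
So the posterior for Segment 2 is 0.044118 / 0.235806 ≈ 0.1871.

0.1871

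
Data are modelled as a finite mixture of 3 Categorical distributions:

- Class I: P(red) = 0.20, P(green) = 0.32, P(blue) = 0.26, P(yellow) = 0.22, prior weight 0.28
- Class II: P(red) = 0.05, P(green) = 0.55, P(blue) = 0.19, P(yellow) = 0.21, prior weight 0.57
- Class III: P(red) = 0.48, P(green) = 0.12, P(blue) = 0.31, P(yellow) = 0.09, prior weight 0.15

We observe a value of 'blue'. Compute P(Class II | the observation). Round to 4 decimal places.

P(component k | x) = π_k·f_k(x) / marginal(x), where marginal(x) = Σ_j π_j·f_j(x).
Categorical probabilities:
  f_I = P(blue | comp) = 0.26
  f_II = P(blue | comp) = 0.19
  f_III = P(blue | comp) = 0.31
Unnormalised posteriors:
  π_I·f_I = 0.28 × 0.26 = 0.0728
  π_II·f_II = 0.57 × 0.19 = 0.1083
  π_III·f_III = 0.15 × 0.31 = 0.0465
Evidence: 0.0728 + 0.1083 + 0.0465 = 0.2276
P(Class II | x) ≈ 0.4758

0.4758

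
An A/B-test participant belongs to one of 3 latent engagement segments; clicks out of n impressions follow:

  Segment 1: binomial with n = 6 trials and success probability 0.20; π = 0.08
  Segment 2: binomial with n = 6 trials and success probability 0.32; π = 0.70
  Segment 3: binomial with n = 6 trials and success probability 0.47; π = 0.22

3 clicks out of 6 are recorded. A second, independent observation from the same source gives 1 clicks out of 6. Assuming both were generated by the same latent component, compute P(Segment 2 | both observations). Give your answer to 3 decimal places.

0.792

The responsibility of component k is π_k f_k(x) divided by Σ_j π_j f_j(x).
Since both observations come from the same component, the likelihood for component k is f_k(x₁)·f_k(x₂).
  L_1 = [C(6,3)·0.20^3·0.80^3 = 20·0.008·0.512 = 0.08192] × [0.393216] = 0.0322123
  L_2 = [C(6,3)·0.32^3·0.68^3 = 20·0.032768·0.314432 = 0.206066] × [0.279155] = 0.0575244
  L_3 = [C(6,3)·0.47^3·0.53^3 = 20·0.103823·0.148877 = 0.309137] × [0.117931] = 0.0364569
Unnormalised posteriors:
  π_1·L_1 = 0.08 × 0.0322123 = 0.00257698
  π_2·L_2 = 0.70 × 0.0575244 = 0.0402671
  π_3·L_3 = 0.22 × 0.0364569 = 0.00802052
Marginal: 0.00257698 + 0.0402671 + 0.00802052 = 0.0508646
So the posterior for Segment 2 is 0.0402671 / 0.0508646 ≈ 0.792.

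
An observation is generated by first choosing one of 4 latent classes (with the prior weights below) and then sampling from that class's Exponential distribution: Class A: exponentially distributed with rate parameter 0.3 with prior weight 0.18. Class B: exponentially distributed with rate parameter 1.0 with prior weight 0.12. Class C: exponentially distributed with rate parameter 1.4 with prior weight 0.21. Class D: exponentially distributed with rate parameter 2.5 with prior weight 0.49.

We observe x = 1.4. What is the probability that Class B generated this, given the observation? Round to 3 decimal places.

0.206

By Bayes' theorem, P(k | x) = π_k f_k(x) / Σ_j π_j f_j(x).
Evaluate each component's likelihood at the observed value:
  p_A = 0.3·e^(−0.3·1.4) = 0.3·e^(−0.4200) = 0.197114
  p_B = 1.0·e^(−1.0·1.4) = 1.0·e^(−1.4000) = 0.246597
  p_C = 1.4·e^(−1.4·1.4) = 1.4·e^(−1.9600) = 0.197202
  p_D = 2.5·e^(−2.5·1.4) = 2.5·e^(−3.5000) = 0.0754935
Unnormalised posteriors:
  π_A·p_A = 0.18 × 0.197114 = 0.0354805
  π_B·p_B = 0.12 × 0.246597 = 0.0295916
  π_C·p_C = 0.21 × 0.197202 = 0.0414124
  π_D·p_D = 0.49 × 0.0754935 = 0.0369918
Normaliser: 0.0354805 + 0.0295916 + 0.0414124 + 0.0369918 = 0.143476
Responsibility of Class B: 0.0295916 / 0.143476 ≈ 0.206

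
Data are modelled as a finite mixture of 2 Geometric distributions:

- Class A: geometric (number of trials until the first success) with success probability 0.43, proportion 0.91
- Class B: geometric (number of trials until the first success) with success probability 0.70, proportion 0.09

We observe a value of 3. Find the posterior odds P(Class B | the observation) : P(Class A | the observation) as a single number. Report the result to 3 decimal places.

0.045

Posterior odds = (π_i f_i(x)) / (π_j f_j(x)); the normalising sum cancels.
Evaluate each component's likelihood at the observed value:
  f_A = 0.43·(1−0.43)^2 = 0.43·0.3249 = 0.139707
  f_B = 0.70·(1−0.70)^2 = 0.70·0.09 = 0.063
0.00567 / 0.127133 ≈ 0.045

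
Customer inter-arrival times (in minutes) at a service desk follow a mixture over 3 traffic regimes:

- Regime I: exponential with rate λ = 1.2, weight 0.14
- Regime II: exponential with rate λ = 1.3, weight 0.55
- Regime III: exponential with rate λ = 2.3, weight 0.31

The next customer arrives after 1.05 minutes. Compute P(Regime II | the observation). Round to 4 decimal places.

P(component k | x) = w_k·f_k(x) / marginal(x), where marginal(x) = Σ_j w_j·f_j(x).
Evaluate each component's likelihood at the observed value:
  L_I = 1.2·e^(−1.2·1.05) = 1.2·e^(−1.2600) = 0.340385
  L_II = 1.3·e^(−1.3·1.05) = 1.3·e^(−1.3650) = 0.331995
  L_III = 2.3·e^(−2.3·1.05) = 2.3·e^(−2.4150) = 0.205545
Prior × likelihood for each component:
  w_I·L_I = 0.14 × 0.340385 = 0.0476539
  w_II·L_II = 0.55 × 0.331995 = 0.182597
  w_III·L_III = 0.31 × 0.205545 = 0.0637189
Evidence: 0.0476539 + 0.182597 + 0.0637189 = 0.29397
P(Regime II | x) ≈ 0.6211

0.6211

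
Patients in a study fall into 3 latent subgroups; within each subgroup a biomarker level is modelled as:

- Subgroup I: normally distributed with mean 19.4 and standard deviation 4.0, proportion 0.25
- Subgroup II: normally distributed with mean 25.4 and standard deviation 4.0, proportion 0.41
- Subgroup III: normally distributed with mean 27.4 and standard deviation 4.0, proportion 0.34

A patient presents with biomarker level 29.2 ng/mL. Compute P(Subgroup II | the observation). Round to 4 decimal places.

0.4496

The responsibility of component k is P(Z=k) f_k(x) divided by Σ_j P(Z=j) f_j(x).
Evaluate each component's likelihood at the observed value:
  f_I = (1/(4.0·√(2π)))·exp(−(29.2−19.4)²/(2·4.0²)) = 0.099736·exp(-3.00125) = 0.00495934
  f_II = (1/(4.0·√(2π)))·exp(−(29.2−25.4)²/(2·4.0²)) = 0.099736·exp(-0.45125) = 0.0635148
  f_III = (1/(4.0·√(2π)))·exp(−(29.2−27.4)²/(2·4.0²)) = 0.099736·exp(-0.10125) = 0.0901317
Multiply by the mixture weights:
  P(Z=I)·f_I = 0.25 × 0.00495934 = 0.00123983
  P(Z=II)·f_II = 0.41 × 0.0635148 = 0.0260411
  P(Z=III)·f_III = 0.34 × 0.0901317 = 0.0306448
Sum: 0.00123983 + 0.0260411 + 0.0306448 = 0.0579257
So the posterior for Subgroup II is 0.0260411 / 0.0579257 ≈ 0.4496.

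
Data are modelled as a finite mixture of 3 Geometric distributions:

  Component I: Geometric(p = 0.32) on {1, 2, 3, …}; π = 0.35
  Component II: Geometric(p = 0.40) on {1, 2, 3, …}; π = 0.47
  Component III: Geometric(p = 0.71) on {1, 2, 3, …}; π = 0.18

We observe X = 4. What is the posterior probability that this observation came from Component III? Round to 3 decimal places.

0.039

Posterior ∝ prior × likelihood, so P(k | x) ∝ P(Z=k) f_k(x); normalise over all components.
Evaluate each component's likelihood at the observed value:
  L_I = 0.32·(1−0.32)^3 = 0.32·0.314432 = 0.100618
  L_II = 0.40·(1−0.40)^3 = 0.40·0.216 = 0.0864
  L_III = 0.71·(1−0.71)^3 = 0.71·0.024389 = 0.0173162
Weight by the priors:
  P(Z=I)·L_I = 0.35 × 0.100618 = 0.0352164
  P(Z=II)·L_II = 0.47 × 0.0864 = 0.040608
  P(Z=III)·L_III = 0.18 × 0.0173162 = 0.00311691
Sum: 0.0352164 + 0.040608 + 0.00311691 = 0.0789413
So the posterior for Component III is 0.00311691 / 0.0789413 ≈ 0.039.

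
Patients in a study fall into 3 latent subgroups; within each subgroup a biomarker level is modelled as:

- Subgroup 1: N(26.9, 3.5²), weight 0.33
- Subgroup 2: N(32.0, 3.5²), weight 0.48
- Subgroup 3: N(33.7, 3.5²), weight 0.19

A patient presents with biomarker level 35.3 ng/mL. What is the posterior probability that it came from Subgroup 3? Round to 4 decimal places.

0.3441

Apply Bayes' rule: the posterior for each component is proportional to its prior times its likelihood at x.
Evaluate each component's likelihood at the observed value:
  f_1 = (1/(3.5·√(2π)))·exp(−(35.3−26.9)²/(2·3.5²)) = 0.113984·exp(-2.88000) = 0.00639844
  f_2 = (1/(3.5·√(2π)))·exp(−(35.3−32.0)²/(2·3.5²)) = 0.113984·exp(-0.44449) = 0.0730807
  f_3 = (1/(3.5·√(2π)))·exp(−(35.3−33.7)²/(2·3.5²)) = 0.113984·exp(-0.10449) = 0.102675
Weight by the priors:
  w_1·f_1 = 0.33 × 0.00639844 = 0.00211148
  w_2·f_2 = 0.48 × 0.0730807 = 0.0350787
  w_3·f_3 = 0.19 × 0.102675 = 0.0195082
Sum: 0.00211148 + 0.0350787 + 0.0195082 = 0.0566984
So the posterior for Subgroup 3 is 0.0195082 / 0.0566984 ≈ 0.3441.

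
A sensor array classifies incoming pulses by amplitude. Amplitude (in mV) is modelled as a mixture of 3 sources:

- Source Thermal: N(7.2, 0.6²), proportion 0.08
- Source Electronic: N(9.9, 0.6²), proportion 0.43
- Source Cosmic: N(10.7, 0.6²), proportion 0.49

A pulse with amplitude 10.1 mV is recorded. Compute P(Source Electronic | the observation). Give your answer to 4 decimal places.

0.5778

Apply Bayes' rule: the posterior for each component is proportional to its prior times its likelihood at x.
Evaluate each component's likelihood at the observed value:
  p_Thermal = (1/(0.6·√(2π)))·exp(−(10.1−7.2)²/(2·0.6²)) = 0.664904·exp(-11.68056) = 5.62287e-06
  p_Electronic = (1/(0.6·√(2π)))·exp(−(10.1−9.9)²/(2·0.6²)) = 0.664904·exp(-0.05556) = 0.628972
  p_Cosmic = (1/(0.6·√(2π)))·exp(−(10.1−10.7)²/(2·0.6²)) = 0.664904·exp(-0.50000) = 0.403285
Unnormalised posteriors:
  w_Thermal·p_Thermal = 0.08 × 5.62287e-06 = 4.4983e-07
  w_Electronic·p_Electronic = 0.43 × 0.628972 = 0.270458
  w_Cosmic·p_Cosmic = 0.49 × 0.403285 = 0.197609
Normaliser: 4.4983e-07 + 0.270458 + 0.197609 = 0.468068
So the posterior for Source Electronic is 0.270458 / 0.468068 ≈ 0.5778.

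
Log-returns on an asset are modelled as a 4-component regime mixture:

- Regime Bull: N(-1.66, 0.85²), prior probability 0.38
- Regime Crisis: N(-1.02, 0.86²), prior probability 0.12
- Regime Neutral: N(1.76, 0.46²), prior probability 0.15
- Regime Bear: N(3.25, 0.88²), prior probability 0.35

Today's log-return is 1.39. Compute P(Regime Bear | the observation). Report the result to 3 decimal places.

Posterior ∝ prior × likelihood, so P(k | x) ∝ P(Z=k) f_k(x); normalise over all components.
Component likelihoods at x = 1.39:
  p_Bull = 0.000750977
  p_Crisis = 0.00914425
  p_Neutral = 0.627572
  p_Bear = 0.0485659
Unnormalised posteriors:
  P(Z=Bull)·p_Bull = 0.38 × 0.000750977 = 0.000285371
  P(Z=Crisis)·p_Crisis = 0.12 × 0.00914425 = 0.00109731
  P(Z=Neutral)·p_Neutral = 0.15 × 0.627572 = 0.0941357
  P(Z=Bear)·p_Bear = 0.35 × 0.0485659 = 0.0169981
Evidence: 0.000285371 + 0.00109731 + 0.0941357 + 0.0169981 = 0.112516
Responsibility of Regime Bear: 0.0169981 / 0.112516 ≈ 0.151

0.151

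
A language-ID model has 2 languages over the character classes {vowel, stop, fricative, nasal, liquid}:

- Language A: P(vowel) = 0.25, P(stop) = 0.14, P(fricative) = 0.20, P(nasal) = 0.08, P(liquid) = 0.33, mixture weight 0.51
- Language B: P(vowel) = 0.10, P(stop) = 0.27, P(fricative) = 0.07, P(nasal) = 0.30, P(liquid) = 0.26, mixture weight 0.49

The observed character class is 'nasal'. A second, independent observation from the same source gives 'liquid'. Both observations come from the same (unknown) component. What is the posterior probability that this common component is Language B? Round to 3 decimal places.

0.739

By Bayes' theorem, P(k | x) = w_k f_k(x) / Σ_j w_j f_j(x).
Since both observations come from the same component, the likelihood for component k is f_k(x₁)·f_k(x₂).
  L_A = [P(nasal | comp) = 0.08] × [0.33] = 0.0264
  L_B = [P(nasal | comp) = 0.30] × [0.26] = 0.078
Multiply by the mixture weights:
  w_A·L_A = 0.51 × 0.0264 = 0.013464
  w_B·L_B = 0.49 × 0.078 = 0.03822
Normaliser: 0.013464 + 0.03822 = 0.051684
So the posterior for Language B is 0.03822 / 0.051684 ≈ 0.739.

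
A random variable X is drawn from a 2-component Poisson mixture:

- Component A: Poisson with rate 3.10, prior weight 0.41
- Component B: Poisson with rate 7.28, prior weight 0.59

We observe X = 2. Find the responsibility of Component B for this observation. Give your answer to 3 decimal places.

Apply Bayes' rule: the posterior for each component is proportional to its prior times its likelihood at x.
Evaluate each component's likelihood at the observed value:
  f_A = e^(−3.10)·3.10^2/2! = 0.216461
  f_B = e^(−7.28)·7.28^2/2! = 0.0182629
Prior × likelihood for each component:
  π_A·f_A = 0.41 × 0.216461 = 0.0887492
  π_B·f_B = 0.59 × 0.0182629 = 0.0107751
Sum: 0.0887492 + 0.0107751 = 0.0995243
Responsibility of Component B: 0.0107751 / 0.0995243 ≈ 0.108

0.108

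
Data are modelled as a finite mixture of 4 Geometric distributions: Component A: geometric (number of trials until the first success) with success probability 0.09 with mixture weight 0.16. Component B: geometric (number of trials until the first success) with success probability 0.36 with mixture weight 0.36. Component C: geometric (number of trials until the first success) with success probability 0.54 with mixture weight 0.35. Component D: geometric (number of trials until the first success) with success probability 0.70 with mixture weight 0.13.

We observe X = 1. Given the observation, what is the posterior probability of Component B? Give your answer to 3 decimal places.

0.306

The responsibility of component k is π_k f_k(x) divided by Σ_j π_j f_j(x).
Evaluate each component's likelihood at the observed value:
  f_A = 0.09
  f_B = 0.36
  f_C = 0.54
  f_D = 0.7
Weight by the priors:
  π_A·f_A = 0.16 × 0.09 = 0.0144
  π_B·f_B = 0.36 × 0.36 = 0.1296
  π_C·f_C = 0.35 × 0.54 = 0.189
  π_D·f_D = 0.13 × 0.7 = 0.091
Evidence: 0.0144 + 0.1296 + 0.189 + 0.091 = 0.424
Responsibility of Component B: 0.1296 / 0.424 ≈ 0.306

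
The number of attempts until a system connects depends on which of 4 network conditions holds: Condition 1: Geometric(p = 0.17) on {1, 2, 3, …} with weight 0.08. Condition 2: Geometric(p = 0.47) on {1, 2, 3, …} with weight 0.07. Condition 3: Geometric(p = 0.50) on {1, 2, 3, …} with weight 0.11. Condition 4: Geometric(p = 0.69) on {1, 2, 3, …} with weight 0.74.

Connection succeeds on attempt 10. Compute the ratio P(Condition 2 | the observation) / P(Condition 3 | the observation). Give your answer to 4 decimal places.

Only the two components matter; the odds are (w_i f_i(x)) / (w_j f_j(x)).
Evaluate each component's likelihood at the observed value:
  p_1 = 0.17·(1−0.17)^9 = 0.17·0.18694 = 0.0317798
  p_2 = 0.47·(1−0.47)^9 = 0.47·0.00329976 = 0.00155089
  p_3 = 0.50·(1−0.50)^9 = 0.50·0.00195312 = 0.000976562
  p_4 = 0.69·(1−0.69)^9 = 0.69·2.64396e-05 = 1.82433e-05
0.000108562 / 0.000107422 ≈ 1.0106

1.0106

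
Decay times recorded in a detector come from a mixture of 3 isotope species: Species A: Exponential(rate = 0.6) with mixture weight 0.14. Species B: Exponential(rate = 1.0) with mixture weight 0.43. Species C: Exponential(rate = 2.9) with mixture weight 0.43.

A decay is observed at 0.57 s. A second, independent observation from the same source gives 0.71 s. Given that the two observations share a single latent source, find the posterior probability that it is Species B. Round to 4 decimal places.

0.5169

Apply Bayes' rule: the posterior for each component is proportional to its prior times its likelihood at x.
Since both observations come from the same component, the likelihood for component k is f_k(x₁)·f_k(x₂).
  p_A = [0.6·e^(−0.6·0.57) = 0.6·e^(−0.3420) = 0.426209] × [0.39187] = 0.167018
  p_B = [1.0·e^(−1.0·0.57) = 1.0·e^(−0.5700) = 0.565525] × [0.491644] = 0.278037
  p_C = [2.9·e^(−2.9·0.57) = 2.9·e^(−1.6530) = 0.555276] × [0.369986] = 0.205445
Unnormalised posteriors:
  π_A·p_A = 0.14 × 0.167018 = 0.0233826
  π_B·p_B = 0.43 × 0.278037 = 0.119556
  π_C·p_C = 0.43 × 0.205445 = 0.0883412
Normaliser: 0.0233826 + 0.119556 + 0.0883412 = 0.23128
P(Species B | x) = 0.119556 / 0.23128 ≈ 0.5169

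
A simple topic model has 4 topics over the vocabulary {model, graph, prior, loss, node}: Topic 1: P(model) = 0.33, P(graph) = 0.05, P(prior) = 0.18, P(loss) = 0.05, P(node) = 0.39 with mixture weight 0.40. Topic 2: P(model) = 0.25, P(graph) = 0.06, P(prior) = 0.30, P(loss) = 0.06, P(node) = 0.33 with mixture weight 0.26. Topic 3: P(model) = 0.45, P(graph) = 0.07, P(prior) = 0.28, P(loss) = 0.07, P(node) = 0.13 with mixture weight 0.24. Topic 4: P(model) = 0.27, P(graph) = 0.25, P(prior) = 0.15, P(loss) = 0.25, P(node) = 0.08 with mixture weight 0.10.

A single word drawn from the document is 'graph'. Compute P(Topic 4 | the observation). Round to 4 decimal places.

By Bayes' theorem, P(k | x) = π_k f_k(x) / Σ_j π_j f_j(x).
Categorical probabilities:
  p_1 = P(graph | comp) = 0.05
  p_2 = P(graph | comp) = 0.06
  p_3 = P(graph | comp) = 0.07
  p_4 = P(graph | comp) = 0.25
Weight by the priors:
  π_1·p_1 = 0.40 × 0.05 = 0.02
  π_2·p_2 = 0.26 × 0.06 = 0.0156
  π_3·p_3 = 0.24 × 0.07 = 0.0168
  π_4·p_4 = 0.10 × 0.25 = 0.025
Evidence: 0.02 + 0.0156 + 0.0168 + 0.025 = 0.0774
P(Topic 4 | x) ≈ 0.3230

0.3230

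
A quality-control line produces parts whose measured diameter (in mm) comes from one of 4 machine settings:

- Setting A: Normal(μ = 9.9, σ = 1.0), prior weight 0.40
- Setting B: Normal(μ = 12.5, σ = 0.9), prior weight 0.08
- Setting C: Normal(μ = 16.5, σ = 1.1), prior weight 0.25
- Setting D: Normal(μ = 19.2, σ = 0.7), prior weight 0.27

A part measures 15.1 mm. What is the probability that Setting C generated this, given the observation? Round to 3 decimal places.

The responsibility of component k is π_k f_k(x) divided by Σ_j π_j f_j(x).
Normal densities:
  p_A = (1/(1.0·√(2π)))·exp(−(15.1−9.9)²/(2·1.0²)) = 0.398942·exp(-13.52000) = 5.36104e-07
  p_B = (1/(0.9·√(2π)))·exp(−(15.1−12.5)²/(2·0.9²)) = 0.443269·exp(-4.17284) = 0.00683009
  p_C = (1/(1.1·√(2π)))·exp(−(15.1−16.5)²/(2·1.1²)) = 0.362675·exp(-0.80992) = 0.161352
  p_D = (1/(0.7·√(2π)))·exp(−(15.1−19.2)²/(2·0.7²)) = 0.569918·exp(-17.15306) = 2.02457e-08
Weight by the priors:
  π_A·p_A = 0.40 × 5.36104e-07 = 2.14441e-07
  π_B·p_B = 0.08 × 0.00683009 = 0.000546407
  π_C·p_C = 0.25 × 0.161352 = 0.040338
  π_D·p_D = 0.27 × 2.02457e-08 = 5.46633e-09
Evidence: 2.14441e-07 + 0.000546407 + 0.040338 + 5.46633e-09 = 0.0408847
P(Setting C | data) ≈ 0.987

0.987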